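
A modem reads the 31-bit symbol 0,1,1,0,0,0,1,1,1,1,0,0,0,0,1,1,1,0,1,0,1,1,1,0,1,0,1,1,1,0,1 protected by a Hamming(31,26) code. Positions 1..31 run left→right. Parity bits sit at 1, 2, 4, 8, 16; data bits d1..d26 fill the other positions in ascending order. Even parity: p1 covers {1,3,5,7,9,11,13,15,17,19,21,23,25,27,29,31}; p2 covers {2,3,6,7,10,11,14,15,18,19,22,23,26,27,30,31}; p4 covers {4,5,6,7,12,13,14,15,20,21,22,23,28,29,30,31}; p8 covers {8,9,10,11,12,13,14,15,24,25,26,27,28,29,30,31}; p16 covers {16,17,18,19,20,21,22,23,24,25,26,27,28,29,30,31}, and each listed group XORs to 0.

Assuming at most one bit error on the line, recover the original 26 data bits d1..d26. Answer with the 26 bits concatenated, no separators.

s1 (pos 1,3,5,7,9,11,13,15,17,19,21,23,25,27,29,31): 0⊕1⊕0⊕1⊕1⊕0⊕0⊕1⊕1⊕1⊕1⊕1⊕1⊕1⊕1⊕1 = 0
s2 (pos 2,3,6,7,10,11,14,15,18,19,22,23,26,27,30,31): 1⊕1⊕0⊕1⊕1⊕0⊕0⊕1⊕0⊕1⊕1⊕1⊕0⊕1⊕0⊕1 = 0
s4 (pos 4,5,6,7,12,13,14,15,20,21,22,23,28,29,30,31): 0⊕0⊕0⊕1⊕0⊕0⊕0⊕1⊕0⊕1⊕1⊕1⊕1⊕1⊕0⊕1 = 0
s8 (pos 8,9,10,11,12,13,14,15,24,25,26,27,28,29,30,31): 1⊕1⊕1⊕0⊕0⊕0⊕0⊕1⊕0⊕1⊕0⊕1⊕1⊕1⊕0⊕1 = 1
s16 (pos 16,17,18,19,20,21,22,23,24,25,26,27,28,29,30,31): 1⊕1⊕0⊕1⊕0⊕1⊕1⊕1⊕0⊕1⊕0⊕1⊕1⊕1⊕0⊕1 = 1
Syndrome s16…s1 = 11000 → error at position 24.
Flip position 24: 0110001111000011101011101011101 → 0110001111000011101011111011101
Read data bits from positions 3,5,6,7,9,10,11,12,13,14,15,17,18,19,20,21,22,23,24,25,26,27,28,29,30,31: 10011100001101011111011101

10011100001101011111011101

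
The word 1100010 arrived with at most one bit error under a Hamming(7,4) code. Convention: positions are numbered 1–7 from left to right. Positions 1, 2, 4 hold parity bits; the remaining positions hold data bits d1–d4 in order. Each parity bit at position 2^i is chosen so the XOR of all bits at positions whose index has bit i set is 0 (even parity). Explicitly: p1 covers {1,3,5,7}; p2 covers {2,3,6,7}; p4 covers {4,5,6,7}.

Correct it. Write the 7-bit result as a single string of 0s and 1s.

s1 (pos 1,3,5,7): 1⊕0⊕0⊕0 = 1
s2 (pos 2,3,6,7): 1⊕0⊕1⊕0 = 0
s4 (pos 4,5,6,7): 0⊕0⊕1⊕0 = 1
Syndrome s4…s1 = 101 → error at position 5.
Flip position 5: 1100010 → 1100110

1100110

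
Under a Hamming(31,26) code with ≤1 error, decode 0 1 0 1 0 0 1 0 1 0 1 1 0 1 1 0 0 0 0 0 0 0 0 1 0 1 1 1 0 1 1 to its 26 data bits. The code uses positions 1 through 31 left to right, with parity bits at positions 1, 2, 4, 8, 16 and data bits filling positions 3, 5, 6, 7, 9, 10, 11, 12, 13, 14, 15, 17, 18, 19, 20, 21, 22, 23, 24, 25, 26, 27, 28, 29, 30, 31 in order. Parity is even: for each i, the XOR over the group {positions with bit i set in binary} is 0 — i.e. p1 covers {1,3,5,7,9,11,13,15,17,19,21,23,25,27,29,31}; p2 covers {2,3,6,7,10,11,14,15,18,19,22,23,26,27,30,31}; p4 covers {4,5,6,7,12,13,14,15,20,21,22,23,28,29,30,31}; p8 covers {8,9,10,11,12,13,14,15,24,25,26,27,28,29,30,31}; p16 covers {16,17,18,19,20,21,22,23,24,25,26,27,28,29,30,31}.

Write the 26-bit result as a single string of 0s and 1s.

s1 (pos 1,3,5,7,9,11,13,15,17,19,21,23,25,27,29,31): 0⊕0⊕0⊕1⊕1⊕1⊕0⊕1⊕0⊕0⊕0⊕0⊕0⊕1⊕0⊕1 = 0
s2 (pos 2,3,6,7,10,11,14,15,18,19,22,23,26,27,30,31): 1⊕0⊕0⊕1⊕0⊕1⊕1⊕1⊕0⊕0⊕0⊕0⊕1⊕1⊕1⊕1 = 1
s4 (pos 4,5,6,7,12,13,14,15,20,21,22,23,28,29,30,31): 1⊕0⊕0⊕1⊕1⊕0⊕1⊕1⊕0⊕0⊕0⊕0⊕1⊕0⊕1⊕1 = 0
s8 (pos 8,9,10,11,12,13,14,15,24,25,26,27,28,29,30,31): 0⊕1⊕0⊕1⊕1⊕0⊕1⊕1⊕1⊕0⊕1⊕1⊕1⊕0⊕1⊕1 = 1
s16 (pos 16,17,18,19,20,21,22,23,24,25,26,27,28,29,30,31): 0⊕0⊕0⊕0⊕0⊕0⊕0⊕0⊕1⊕0⊕1⊕1⊕1⊕0⊕1⊕1 = 0
Syndrome s16…s1 = 01010 → error at position 10.
Flip position 10: 0101001010110110000000010111011 → 0101001011110110000000010111011
Read data bits from positions 3,5,6,7,9,10,11,12,13,14,15,17,18,19,20,21,22,23,24,25,26,27,28,29,30,31: 00011111011000000010111011

00011111011000000010111011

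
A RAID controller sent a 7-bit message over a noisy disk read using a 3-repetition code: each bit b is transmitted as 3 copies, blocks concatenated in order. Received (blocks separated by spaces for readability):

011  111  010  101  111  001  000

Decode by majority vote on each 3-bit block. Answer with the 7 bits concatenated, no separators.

1101100

Block 1 (011): 2 ones → 1
Block 2 (111): 3 ones → 1
Block 3 (010): 1 one → 0
Block 4 (101): 2 ones → 1
Block 5 (111): 3 ones → 1
Block 6 (001): 1 one → 0
Block 7 (000): 0 ones → 0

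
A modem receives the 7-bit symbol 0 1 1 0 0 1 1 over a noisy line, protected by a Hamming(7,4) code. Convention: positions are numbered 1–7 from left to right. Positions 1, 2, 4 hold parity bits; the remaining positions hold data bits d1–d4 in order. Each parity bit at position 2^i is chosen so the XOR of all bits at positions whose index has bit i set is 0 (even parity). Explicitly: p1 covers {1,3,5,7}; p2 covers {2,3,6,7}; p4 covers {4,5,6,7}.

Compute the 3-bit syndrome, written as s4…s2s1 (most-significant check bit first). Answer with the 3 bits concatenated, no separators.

000

s1 (pos 1,3,5,7): 0⊕1⊕0⊕1 = 0
s2 (pos 2,3,6,7): 1⊕1⊕1⊕1 = 0
s4 (pos 4,5,6,7): 0⊕0⊕1⊕1 = 0
Syndrome s4…s1 = 000 → no error.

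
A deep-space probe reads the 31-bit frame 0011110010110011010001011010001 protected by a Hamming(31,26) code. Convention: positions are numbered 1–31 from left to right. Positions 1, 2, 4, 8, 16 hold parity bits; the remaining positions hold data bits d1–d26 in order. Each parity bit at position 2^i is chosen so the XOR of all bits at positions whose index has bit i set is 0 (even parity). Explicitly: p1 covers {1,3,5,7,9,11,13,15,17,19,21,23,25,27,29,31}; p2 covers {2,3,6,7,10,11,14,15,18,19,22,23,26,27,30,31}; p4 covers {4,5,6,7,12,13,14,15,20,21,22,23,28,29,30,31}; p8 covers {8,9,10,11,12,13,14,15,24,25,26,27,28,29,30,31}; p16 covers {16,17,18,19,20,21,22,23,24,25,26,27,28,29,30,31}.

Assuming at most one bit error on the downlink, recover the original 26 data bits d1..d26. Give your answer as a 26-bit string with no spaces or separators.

11101011001010101011010001

s1 (pos 1,3,5,7,9,11,13,15,17,19,21,23,25,27,29,31): 0⊕1⊕1⊕0⊕1⊕1⊕0⊕1⊕0⊕0⊕0⊕0⊕1⊕1⊕0⊕1 = 0
s2 (pos 2,3,6,7,10,11,14,15,18,19,22,23,26,27,30,31): 0⊕1⊕1⊕0⊕0⊕1⊕0⊕1⊕1⊕0⊕1⊕0⊕0⊕1⊕0⊕1 = 0
s4 (pos 4,5,6,7,12,13,14,15,20,21,22,23,28,29,30,31): 1⊕1⊕1⊕0⊕1⊕0⊕0⊕1⊕0⊕0⊕1⊕0⊕0⊕0⊕0⊕1 = 1
s8 (pos 8,9,10,11,12,13,14,15,24,25,26,27,28,29,30,31): 0⊕1⊕0⊕1⊕1⊕0⊕0⊕1⊕1⊕1⊕0⊕1⊕0⊕0⊕0⊕1 = 0
s16 (pos 16,17,18,19,20,21,22,23,24,25,26,27,28,29,30,31): 1⊕0⊕1⊕0⊕0⊕0⊕1⊕0⊕1⊕1⊕0⊕1⊕0⊕0⊕0⊕1 = 1
Syndrome s16…s1 = 10100 → error at position 20.
Flip position 20: 0011110010110011010001011010001 → 0011110010110011010101011010001
Read data bits from positions 3,5,6,7,9,10,11,12,13,14,15,17,18,19,20,21,22,23,24,25,26,27,28,29,30,31: 11101011001010101011010001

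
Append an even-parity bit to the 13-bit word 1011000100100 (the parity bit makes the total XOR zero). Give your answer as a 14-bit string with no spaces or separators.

10110001001001

XOR of the 13 data bits: 1⊕0⊕1⊕1⊕0⊕0⊕0⊕1⊕0⊕0⊕1⊕0⊕0 = 1
Parity bit = 1 (so all 14 bits XOR to 0).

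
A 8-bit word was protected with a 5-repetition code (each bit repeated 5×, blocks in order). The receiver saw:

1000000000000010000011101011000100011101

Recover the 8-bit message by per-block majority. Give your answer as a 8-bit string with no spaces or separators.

00001001

Block 1 (10000): 1 one → 0
Block 2 (00000): 0 ones → 0
Block 3 (00001): 1 one → 0
Block 4 (00000): 0 ones → 0
Block 5 (11101): 4 ones → 1
Block 6 (01100): 2 ones → 0
Block 7 (01000): 1 one → 0
Block 8 (11101): 4 ones → 1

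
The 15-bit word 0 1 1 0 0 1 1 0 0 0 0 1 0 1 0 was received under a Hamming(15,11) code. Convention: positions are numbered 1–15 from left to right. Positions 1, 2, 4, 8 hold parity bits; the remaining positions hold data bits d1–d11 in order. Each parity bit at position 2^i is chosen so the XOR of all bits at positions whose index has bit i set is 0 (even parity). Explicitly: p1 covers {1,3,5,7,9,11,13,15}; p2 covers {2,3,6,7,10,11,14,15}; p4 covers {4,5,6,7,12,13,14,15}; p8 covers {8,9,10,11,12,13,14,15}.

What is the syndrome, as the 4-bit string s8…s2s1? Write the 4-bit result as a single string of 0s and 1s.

0010

s1 (pos 1,3,5,7,9,11,13,15): 0⊕1⊕0⊕1⊕0⊕0⊕0⊕0 = 0
s2 (pos 2,3,6,7,10,11,14,15): 1⊕1⊕1⊕1⊕0⊕0⊕1⊕0 = 1
s4 (pos 4,5,6,7,12,13,14,15): 0⊕0⊕1⊕1⊕1⊕0⊕1⊕0 = 0
s8 (pos 8,9,10,11,12,13,14,15): 0⊕0⊕0⊕0⊕1⊕0⊕1⊕0 = 0
Syndrome s8…s1 = 0010 → error at position 2.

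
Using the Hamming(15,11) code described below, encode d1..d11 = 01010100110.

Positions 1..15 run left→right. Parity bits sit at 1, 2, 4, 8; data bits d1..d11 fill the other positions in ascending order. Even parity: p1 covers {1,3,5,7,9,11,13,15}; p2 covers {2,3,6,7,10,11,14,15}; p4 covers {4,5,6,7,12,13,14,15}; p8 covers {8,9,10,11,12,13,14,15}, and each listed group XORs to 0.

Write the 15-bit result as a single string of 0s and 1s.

110010110100110

Place data at non-parity positions: p1 p2 0 p4 1 0 1 p8 0 1 0 0 1 1 0
p1 (pos 1,3,5,7,9,11,13,15): XOR of data positions = 0⊕1⊕1⊕0⊕0⊕1⊕0 = 1
p2 (pos 2,3,6,7,10,11,14,15): XOR of data positions = 0⊕0⊕1⊕1⊕0⊕1⊕0 = 1
p4 (pos 4,5,6,7,12,13,14,15): XOR of data positions = 1⊕0⊕1⊕0⊕1⊕1⊕0 = 0
p8 (pos 8,9,10,11,12,13,14,15): XOR of data positions = 0⊕1⊕0⊕0⊕1⊕1⊕0 = 1
Codeword: 110010110100110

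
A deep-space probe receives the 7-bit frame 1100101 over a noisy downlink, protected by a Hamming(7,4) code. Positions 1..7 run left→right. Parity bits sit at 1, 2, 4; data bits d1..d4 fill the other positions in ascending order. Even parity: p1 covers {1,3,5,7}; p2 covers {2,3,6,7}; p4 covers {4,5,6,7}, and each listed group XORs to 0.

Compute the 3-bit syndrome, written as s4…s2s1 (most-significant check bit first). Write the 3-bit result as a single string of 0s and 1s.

s1 (pos 1,3,5,7): 1⊕0⊕1⊕1 = 1
s2 (pos 2,3,6,7): 1⊕0⊕0⊕1 = 0
s4 (pos 4,5,6,7): 0⊕1⊕0⊕1 = 0
Syndrome s4…s1 = 001 → error at position 1.

001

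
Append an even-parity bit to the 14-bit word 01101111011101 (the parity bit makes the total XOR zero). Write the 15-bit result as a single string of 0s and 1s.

XOR of the 14 data bits: 0⊕1⊕1⊕0⊕1⊕1⊕1⊕1⊕0⊕1⊕1⊕1⊕0⊕1 = 0
Parity bit = 0 (so all 15 bits XOR to 0).

011011110111010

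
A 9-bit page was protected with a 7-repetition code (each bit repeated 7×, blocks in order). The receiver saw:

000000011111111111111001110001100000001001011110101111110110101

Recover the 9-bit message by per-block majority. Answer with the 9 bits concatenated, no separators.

011000111

Block 1 (0000000): 0 ones → 0
Block 2 (1111111): 7 ones → 1
Block 3 (1111111): 7 ones → 1
Block 4 (0011100): 3 ones → 0
Block 5 (0110000): 2 ones → 0
Block 6 (0001001): 2 ones → 0
Block 7 (0111101): 5 ones → 1
Block 8 (0111111): 6 ones → 1
Block 9 (0110101): 4 ones → 1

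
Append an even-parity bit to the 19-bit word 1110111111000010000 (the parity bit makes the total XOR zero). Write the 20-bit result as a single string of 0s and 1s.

11101111110000100000

XOR of the 19 data bits: 1⊕1⊕1⊕0⊕1⊕1⊕1⊕1⊕1⊕1⊕0⊕0⊕0⊕0⊕1⊕0⊕0⊕0⊕0 = 0
Parity bit = 0 (so all 20 bits XOR to 0).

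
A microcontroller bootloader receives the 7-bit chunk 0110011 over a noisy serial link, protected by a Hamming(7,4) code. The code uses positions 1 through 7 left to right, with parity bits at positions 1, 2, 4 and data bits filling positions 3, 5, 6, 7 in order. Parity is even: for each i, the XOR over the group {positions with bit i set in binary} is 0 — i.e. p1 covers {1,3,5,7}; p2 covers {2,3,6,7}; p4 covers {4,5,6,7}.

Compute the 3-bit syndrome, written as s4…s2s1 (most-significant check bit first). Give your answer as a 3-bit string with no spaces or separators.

000

s1 (pos 1,3,5,7): 0⊕1⊕0⊕1 = 0
s2 (pos 2,3,6,7): 1⊕1⊕1⊕1 = 0
s4 (pos 4,5,6,7): 0⊕0⊕1⊕1 = 0
Syndrome s4…s1 = 000 → no error.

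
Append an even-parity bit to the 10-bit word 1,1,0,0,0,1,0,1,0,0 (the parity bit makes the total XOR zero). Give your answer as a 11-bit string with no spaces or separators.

XOR of the 10 data bits: 1⊕1⊕0⊕0⊕0⊕1⊕0⊕1⊕0⊕0 = 0
Parity bit = 0 (so all 11 bits XOR to 0).

11000101000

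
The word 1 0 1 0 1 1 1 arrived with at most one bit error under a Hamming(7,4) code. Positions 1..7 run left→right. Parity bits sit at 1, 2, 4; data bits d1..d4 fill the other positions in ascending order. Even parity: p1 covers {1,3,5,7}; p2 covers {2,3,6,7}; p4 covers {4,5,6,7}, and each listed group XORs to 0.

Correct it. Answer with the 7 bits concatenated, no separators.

s1 (pos 1,3,5,7): 1⊕1⊕1⊕1 = 0
s2 (pos 2,3,6,7): 0⊕1⊕1⊕1 = 1
s4 (pos 4,5,6,7): 0⊕1⊕1⊕1 = 1
Syndrome s4…s1 = 110 → error at position 6.
Flip position 6: 1010111 → 1010101

1010101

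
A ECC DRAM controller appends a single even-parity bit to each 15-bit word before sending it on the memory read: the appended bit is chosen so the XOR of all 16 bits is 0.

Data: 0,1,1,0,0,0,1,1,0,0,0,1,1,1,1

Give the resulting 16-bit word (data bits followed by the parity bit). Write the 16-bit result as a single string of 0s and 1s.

XOR of the 15 data bits: 0⊕1⊕1⊕0⊕0⊕0⊕1⊕1⊕0⊕0⊕0⊕1⊕1⊕1⊕1 = 0
Parity bit = 0 (so all 16 bits XOR to 0).

0110001100011110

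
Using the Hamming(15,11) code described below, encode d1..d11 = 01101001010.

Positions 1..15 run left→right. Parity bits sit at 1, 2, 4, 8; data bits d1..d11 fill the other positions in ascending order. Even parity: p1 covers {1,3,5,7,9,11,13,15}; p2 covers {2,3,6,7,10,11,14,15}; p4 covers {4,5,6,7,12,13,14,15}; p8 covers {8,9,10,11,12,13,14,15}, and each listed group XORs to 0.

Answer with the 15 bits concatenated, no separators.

Place data at non-parity positions: p1 p2 0 p4 1 1 0 p8 1 0 0 1 0 1 0
p1 (pos 1,3,5,7,9,11,13,15): XOR of data positions = 0⊕1⊕0⊕1⊕0⊕0⊕0 = 0
p2 (pos 2,3,6,7,10,11,14,15): XOR of data positions = 0⊕1⊕0⊕0⊕0⊕1⊕0 = 0
p4 (pos 4,5,6,7,12,13,14,15): XOR of data positions = 1⊕1⊕0⊕1⊕0⊕1⊕0 = 0
p8 (pos 8,9,10,11,12,13,14,15): XOR of data positions = 1⊕0⊕0⊕1⊕0⊕1⊕0 = 1
Codeword: 000011011001010

000011011001010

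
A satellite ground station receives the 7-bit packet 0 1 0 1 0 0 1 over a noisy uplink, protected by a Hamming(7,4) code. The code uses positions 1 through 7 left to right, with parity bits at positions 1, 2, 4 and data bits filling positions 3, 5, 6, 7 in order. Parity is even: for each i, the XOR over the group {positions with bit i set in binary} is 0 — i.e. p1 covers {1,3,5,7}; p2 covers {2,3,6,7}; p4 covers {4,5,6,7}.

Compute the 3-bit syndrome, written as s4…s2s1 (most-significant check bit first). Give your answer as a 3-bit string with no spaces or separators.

s1 (pos 1,3,5,7): 0⊕0⊕0⊕1 = 1
s2 (pos 2,3,6,7): 1⊕0⊕0⊕1 = 0
s4 (pos 4,5,6,7): 1⊕0⊕0⊕1 = 0
Syndrome s4…s1 = 001 → error at position 1.

001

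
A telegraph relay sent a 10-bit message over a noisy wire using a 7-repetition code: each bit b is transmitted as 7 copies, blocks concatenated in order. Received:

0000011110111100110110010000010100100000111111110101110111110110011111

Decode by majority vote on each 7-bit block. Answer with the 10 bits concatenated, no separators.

Block 1 (0000011): 2 ones → 0
Block 2 (1101111): 6 ones → 1
Block 3 (0011011): 4 ones → 1
Block 4 (0010000): 1 one → 0
Block 5 (0101001): 3 ones → 0
Block 6 (0000011): 2 ones → 0
Block 7 (1111110): 6 ones → 1
Block 8 (1011101): 5 ones → 1
Block 9 (1111011): 6 ones → 1
Block 10 (0011111): 5 ones → 1

0110001111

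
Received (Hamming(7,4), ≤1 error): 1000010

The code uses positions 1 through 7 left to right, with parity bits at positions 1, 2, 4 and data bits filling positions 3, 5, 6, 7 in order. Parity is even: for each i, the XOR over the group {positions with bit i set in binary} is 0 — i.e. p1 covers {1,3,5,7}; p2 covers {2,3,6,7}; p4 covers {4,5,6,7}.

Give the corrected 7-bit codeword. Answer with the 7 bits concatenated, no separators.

s1 (pos 1,3,5,7): 1⊕0⊕0⊕0 = 1
s2 (pos 2,3,6,7): 0⊕0⊕1⊕0 = 1
s4 (pos 4,5,6,7): 0⊕0⊕1⊕0 = 1
Syndrome s4…s1 = 111 → error at position 7.
Flip position 7: 1000010 → 1000011

1000011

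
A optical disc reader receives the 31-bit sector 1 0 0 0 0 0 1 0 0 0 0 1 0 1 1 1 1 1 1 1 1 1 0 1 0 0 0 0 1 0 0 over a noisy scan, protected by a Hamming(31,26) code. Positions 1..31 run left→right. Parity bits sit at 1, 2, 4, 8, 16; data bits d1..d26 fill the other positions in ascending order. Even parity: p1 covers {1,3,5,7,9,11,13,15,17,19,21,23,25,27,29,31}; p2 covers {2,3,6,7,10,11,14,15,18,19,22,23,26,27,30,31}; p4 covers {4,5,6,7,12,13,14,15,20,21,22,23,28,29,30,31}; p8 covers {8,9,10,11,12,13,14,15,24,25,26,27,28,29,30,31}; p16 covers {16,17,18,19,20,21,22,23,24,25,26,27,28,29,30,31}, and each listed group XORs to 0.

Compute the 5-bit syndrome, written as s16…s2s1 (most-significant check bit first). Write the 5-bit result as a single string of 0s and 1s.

s1 (pos 1,3,5,7,9,11,13,15,17,19,21,23,25,27,29,31): 1⊕0⊕0⊕1⊕0⊕0⊕0⊕1⊕1⊕1⊕1⊕0⊕0⊕0⊕1⊕0 = 1
s2 (pos 2,3,6,7,10,11,14,15,18,19,22,23,26,27,30,31): 0⊕0⊕0⊕1⊕0⊕0⊕1⊕1⊕1⊕1⊕1⊕0⊕0⊕0⊕0⊕0 = 0
s4 (pos 4,5,6,7,12,13,14,15,20,21,22,23,28,29,30,31): 0⊕0⊕0⊕1⊕1⊕0⊕1⊕1⊕1⊕1⊕1⊕0⊕0⊕1⊕0⊕0 = 0
s8 (pos 8,9,10,11,12,13,14,15,24,25,26,27,28,29,30,31): 0⊕0⊕0⊕0⊕1⊕0⊕1⊕1⊕1⊕0⊕0⊕0⊕0⊕1⊕0⊕0 = 1
s16 (pos 16,17,18,19,20,21,22,23,24,25,26,27,28,29,30,31): 1⊕1⊕1⊕1⊕1⊕1⊕1⊕0⊕1⊕0⊕0⊕0⊕0⊕1⊕0⊕0 = 1
Syndrome s16…s1 = 11001 → error at position 25.

11001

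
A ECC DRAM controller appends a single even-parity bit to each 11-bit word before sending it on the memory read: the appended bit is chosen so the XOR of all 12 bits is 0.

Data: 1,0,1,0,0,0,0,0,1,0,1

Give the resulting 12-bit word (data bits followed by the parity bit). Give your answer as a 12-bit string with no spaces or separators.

101000001010

XOR of the 11 data bits: 1⊕0⊕1⊕0⊕0⊕0⊕0⊕0⊕1⊕0⊕1 = 0
Parity bit = 0 (so all 12 bits XOR to 0).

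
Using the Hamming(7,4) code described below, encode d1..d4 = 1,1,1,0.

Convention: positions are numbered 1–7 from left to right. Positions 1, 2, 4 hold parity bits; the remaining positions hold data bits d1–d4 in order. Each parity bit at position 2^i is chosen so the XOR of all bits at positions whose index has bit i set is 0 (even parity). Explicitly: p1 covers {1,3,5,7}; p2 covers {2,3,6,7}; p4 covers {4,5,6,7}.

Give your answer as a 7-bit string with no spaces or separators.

Place data at non-parity positions: p1 p2 1 p4 1 1 0
p1 (pos 1,3,5,7): XOR of data positions = 1⊕1⊕0 = 0
p2 (pos 2,3,6,7): XOR of data positions = 1⊕1⊕0 = 0
p4 (pos 4,5,6,7): XOR of data positions = 1⊕1⊕0 = 0
Codeword: 0010110

0010110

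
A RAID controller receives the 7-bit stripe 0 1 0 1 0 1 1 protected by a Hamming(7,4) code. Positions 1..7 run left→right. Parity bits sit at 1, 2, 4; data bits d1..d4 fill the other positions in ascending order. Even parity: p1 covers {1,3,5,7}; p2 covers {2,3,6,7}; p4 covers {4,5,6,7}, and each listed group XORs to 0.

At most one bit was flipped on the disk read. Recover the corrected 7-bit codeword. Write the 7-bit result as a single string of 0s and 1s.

0101010

s1 (pos 1,3,5,7): 0⊕0⊕0⊕1 = 1
s2 (pos 2,3,6,7): 1⊕0⊕1⊕1 = 1
s4 (pos 4,5,6,7): 1⊕0⊕1⊕1 = 1
Syndrome s4…s1 = 111 → error at position 7.
Flip position 7: 0101011 → 0101010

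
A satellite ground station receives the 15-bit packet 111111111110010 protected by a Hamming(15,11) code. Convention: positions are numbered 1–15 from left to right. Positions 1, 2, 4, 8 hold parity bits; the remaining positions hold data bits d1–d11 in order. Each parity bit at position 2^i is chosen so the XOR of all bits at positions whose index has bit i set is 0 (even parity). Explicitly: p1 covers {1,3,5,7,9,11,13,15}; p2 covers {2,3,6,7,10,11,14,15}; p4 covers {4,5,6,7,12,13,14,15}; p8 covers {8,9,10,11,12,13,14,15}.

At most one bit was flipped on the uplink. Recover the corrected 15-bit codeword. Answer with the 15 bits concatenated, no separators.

111111111110000

s1 (pos 1,3,5,7,9,11,13,15): 1⊕1⊕1⊕1⊕1⊕1⊕0⊕0 = 0
s2 (pos 2,3,6,7,10,11,14,15): 1⊕1⊕1⊕1⊕1⊕1⊕1⊕0 = 1
s4 (pos 4,5,6,7,12,13,14,15): 1⊕1⊕1⊕1⊕0⊕0⊕1⊕0 = 1
s8 (pos 8,9,10,11,12,13,14,15): 1⊕1⊕1⊕1⊕0⊕0⊕1⊕0 = 1
Syndrome s8…s1 = 1110 → error at position 14.
Flip position 14: 111111111110010 → 111111111110000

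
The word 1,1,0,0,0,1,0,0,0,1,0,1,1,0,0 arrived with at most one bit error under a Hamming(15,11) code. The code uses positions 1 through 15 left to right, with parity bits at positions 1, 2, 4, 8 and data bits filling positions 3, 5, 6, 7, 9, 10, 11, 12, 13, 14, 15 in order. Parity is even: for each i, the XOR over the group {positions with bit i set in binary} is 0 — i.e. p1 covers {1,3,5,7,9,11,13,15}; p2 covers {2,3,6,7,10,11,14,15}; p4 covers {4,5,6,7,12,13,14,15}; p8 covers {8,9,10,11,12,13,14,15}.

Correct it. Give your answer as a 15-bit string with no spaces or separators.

110001000101110

s1 (pos 1,3,5,7,9,11,13,15): 1⊕0⊕0⊕0⊕0⊕0⊕1⊕0 = 0
s2 (pos 2,3,6,7,10,11,14,15): 1⊕0⊕1⊕0⊕1⊕0⊕0⊕0 = 1
s4 (pos 4,5,6,7,12,13,14,15): 0⊕0⊕1⊕0⊕1⊕1⊕0⊕0 = 1
s8 (pos 8,9,10,11,12,13,14,15): 0⊕0⊕1⊕0⊕1⊕1⊕0⊕0 = 1
Syndrome s8…s1 = 1110 → error at position 14.
Flip position 14: 110001000101100 → 110001000101110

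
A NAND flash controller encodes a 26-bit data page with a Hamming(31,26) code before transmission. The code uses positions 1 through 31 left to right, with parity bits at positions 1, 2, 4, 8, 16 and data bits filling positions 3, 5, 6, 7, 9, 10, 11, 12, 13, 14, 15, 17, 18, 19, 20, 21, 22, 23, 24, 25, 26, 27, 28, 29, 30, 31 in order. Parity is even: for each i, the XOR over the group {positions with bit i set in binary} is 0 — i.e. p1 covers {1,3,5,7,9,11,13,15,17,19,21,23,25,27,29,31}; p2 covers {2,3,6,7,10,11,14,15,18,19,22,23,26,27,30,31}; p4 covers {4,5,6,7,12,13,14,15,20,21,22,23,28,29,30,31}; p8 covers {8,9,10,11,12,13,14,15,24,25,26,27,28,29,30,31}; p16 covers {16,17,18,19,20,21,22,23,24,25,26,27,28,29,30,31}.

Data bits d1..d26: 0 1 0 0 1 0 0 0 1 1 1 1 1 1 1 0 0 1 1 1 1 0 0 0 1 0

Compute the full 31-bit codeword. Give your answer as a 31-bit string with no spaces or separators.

Place data at non-parity positions: p1 p2 0 p4 1 0 0 p8 1 0 0 0 1 1 1 p16 1 1 1 1 0 0 1 1 1 1 0 0 0 1 0
p1 (pos 1,3,5,7,9,11,13,15,17,19,21,23,25,27,29,31): XOR of data positions = 0⊕1⊕0⊕1⊕0⊕1⊕1⊕1⊕1⊕0⊕1⊕1⊕0⊕0⊕0 = 0
p2 (pos 2,3,6,7,10,11,14,15,18,19,22,23,26,27,30,31): XOR of data positions = 0⊕0⊕0⊕0⊕0⊕1⊕1⊕1⊕1⊕0⊕1⊕1⊕0⊕1⊕0 = 1
p4 (pos 4,5,6,7,12,13,14,15,20,21,22,23,28,29,30,31): XOR of data positions = 1⊕0⊕0⊕0⊕1⊕1⊕1⊕1⊕0⊕0⊕1⊕0⊕0⊕1⊕0 = 1
p8 (pos 8,9,10,11,12,13,14,15,24,25,26,27,28,29,30,31): XOR of data positions = 1⊕0⊕0⊕0⊕1⊕1⊕1⊕1⊕1⊕1⊕0⊕0⊕0⊕1⊕0 = 0
p16 (pos 16,17,18,19,20,21,22,23,24,25,26,27,28,29,30,31): XOR of data positions = 1⊕1⊕1⊕1⊕0⊕0⊕1⊕1⊕1⊕1⊕0⊕0⊕0⊕1⊕0 = 1
Codeword: 0101100010001111111100111100010

0101100010001111111100111100010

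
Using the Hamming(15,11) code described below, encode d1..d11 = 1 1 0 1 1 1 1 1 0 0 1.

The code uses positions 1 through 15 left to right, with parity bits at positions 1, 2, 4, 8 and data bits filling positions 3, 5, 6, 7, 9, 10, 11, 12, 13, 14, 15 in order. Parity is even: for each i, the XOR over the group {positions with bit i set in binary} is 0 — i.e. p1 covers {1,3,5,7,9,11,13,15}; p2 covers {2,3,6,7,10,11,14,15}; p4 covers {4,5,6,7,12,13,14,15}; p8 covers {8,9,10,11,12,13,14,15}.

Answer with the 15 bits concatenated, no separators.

011010111111001

Place data at non-parity positions: p1 p2 1 p4 1 0 1 p8 1 1 1 1 0 0 1
p1 (pos 1,3,5,7,9,11,13,15): XOR of data positions = 1⊕1⊕1⊕1⊕1⊕0⊕1 = 0
p2 (pos 2,3,6,7,10,11,14,15): XOR of data positions = 1⊕0⊕1⊕1⊕1⊕0⊕1 = 1
p4 (pos 4,5,6,7,12,13,14,15): XOR of data positions = 1⊕0⊕1⊕1⊕0⊕0⊕1 = 0
p8 (pos 8,9,10,11,12,13,14,15): XOR of data positions = 1⊕1⊕1⊕1⊕0⊕0⊕1 = 1
Codeword: 011010111111001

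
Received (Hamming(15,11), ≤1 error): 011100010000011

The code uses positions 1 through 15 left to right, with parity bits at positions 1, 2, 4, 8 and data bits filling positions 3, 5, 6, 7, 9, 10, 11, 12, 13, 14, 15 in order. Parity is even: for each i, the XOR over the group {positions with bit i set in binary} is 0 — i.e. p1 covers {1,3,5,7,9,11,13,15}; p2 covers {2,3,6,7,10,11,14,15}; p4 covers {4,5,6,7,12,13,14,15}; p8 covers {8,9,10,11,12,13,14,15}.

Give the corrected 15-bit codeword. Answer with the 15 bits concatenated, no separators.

011100010001011

s1 (pos 1,3,5,7,9,11,13,15): 0⊕1⊕0⊕0⊕0⊕0⊕0⊕1 = 0
s2 (pos 2,3,6,7,10,11,14,15): 1⊕1⊕0⊕0⊕0⊕0⊕1⊕1 = 0
s4 (pos 4,5,6,7,12,13,14,15): 1⊕0⊕0⊕0⊕0⊕0⊕1⊕1 = 1
s8 (pos 8,9,10,11,12,13,14,15): 1⊕0⊕0⊕0⊕0⊕0⊕1⊕1 = 1
Syndrome s8…s1 = 1100 → error at position 12.
Flip position 12: 011100010000011 → 011100010001011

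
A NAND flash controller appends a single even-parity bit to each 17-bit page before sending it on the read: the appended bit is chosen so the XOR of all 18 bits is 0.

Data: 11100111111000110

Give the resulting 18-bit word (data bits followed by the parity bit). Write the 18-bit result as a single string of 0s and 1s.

XOR of the 17 data bits: 1⊕1⊕1⊕0⊕0⊕1⊕1⊕1⊕1⊕1⊕1⊕0⊕0⊕0⊕1⊕1⊕0 = 1
Parity bit = 1 (so all 18 bits XOR to 0).

111001111110001101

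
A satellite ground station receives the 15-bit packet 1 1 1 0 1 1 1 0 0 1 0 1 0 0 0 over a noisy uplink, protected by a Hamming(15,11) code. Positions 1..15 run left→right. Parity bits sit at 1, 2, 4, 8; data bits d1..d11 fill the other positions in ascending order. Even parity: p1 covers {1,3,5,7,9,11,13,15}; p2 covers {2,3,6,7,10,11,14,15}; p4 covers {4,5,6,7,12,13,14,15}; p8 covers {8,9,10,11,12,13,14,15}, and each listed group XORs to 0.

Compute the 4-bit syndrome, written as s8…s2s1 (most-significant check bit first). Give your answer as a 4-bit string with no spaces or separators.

0010

s1 (pos 1,3,5,7,9,11,13,15): 1⊕1⊕1⊕1⊕0⊕0⊕0⊕0 = 0
s2 (pos 2,3,6,7,10,11,14,15): 1⊕1⊕1⊕1⊕1⊕0⊕0⊕0 = 1
s4 (pos 4,5,6,7,12,13,14,15): 0⊕1⊕1⊕1⊕1⊕0⊕0⊕0 = 0
s8 (pos 8,9,10,11,12,13,14,15): 0⊕0⊕1⊕0⊕1⊕0⊕0⊕0 = 0
Syndrome s8…s1 = 0010 → error at position 2.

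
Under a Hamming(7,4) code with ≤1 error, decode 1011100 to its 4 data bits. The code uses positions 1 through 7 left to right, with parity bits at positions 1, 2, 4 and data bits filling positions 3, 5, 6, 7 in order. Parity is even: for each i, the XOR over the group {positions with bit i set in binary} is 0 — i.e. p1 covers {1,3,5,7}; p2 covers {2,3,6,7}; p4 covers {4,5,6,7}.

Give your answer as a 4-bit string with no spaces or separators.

s1 (pos 1,3,5,7): 1⊕1⊕1⊕0 = 1
s2 (pos 2,3,6,7): 0⊕1⊕0⊕0 = 1
s4 (pos 4,5,6,7): 1⊕1⊕0⊕0 = 0
Syndrome s4…s1 = 011 → error at position 3.
Flip position 3: 1011100 → 1001100
Read data bits from positions 3,5,6,7: 0100

0100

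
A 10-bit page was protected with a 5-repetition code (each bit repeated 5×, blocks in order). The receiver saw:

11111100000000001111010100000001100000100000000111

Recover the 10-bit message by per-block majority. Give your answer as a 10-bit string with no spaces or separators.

1001000001

Block 1 (11111): 5 ones → 1
Block 2 (10000): 1 one → 0
Block 3 (00000): 0 ones → 0
Block 4 (01111): 4 ones → 1
Block 5 (01010): 2 ones → 0
Block 6 (00000): 0 ones → 0
Block 7 (01100): 2 ones → 0
Block 8 (00010): 1 one → 0
Block 9 (00000): 0 ones → 0
Block 10 (00111): 3 ones → 1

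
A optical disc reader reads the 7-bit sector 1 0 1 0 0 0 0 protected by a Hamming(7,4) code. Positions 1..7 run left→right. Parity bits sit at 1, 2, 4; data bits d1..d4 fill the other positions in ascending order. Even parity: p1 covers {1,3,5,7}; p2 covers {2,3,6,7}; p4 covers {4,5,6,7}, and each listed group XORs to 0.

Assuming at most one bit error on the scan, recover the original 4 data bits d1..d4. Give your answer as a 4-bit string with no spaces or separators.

1000

s1 (pos 1,3,5,7): 1⊕1⊕0⊕0 = 0
s2 (pos 2,3,6,7): 0⊕1⊕0⊕0 = 1
s4 (pos 4,5,6,7): 0⊕0⊕0⊕0 = 0
Syndrome s4…s1 = 010 → error at position 2.
Flip position 2: 1010000 → 1110000
Read data bits from positions 3,5,6,7: 1000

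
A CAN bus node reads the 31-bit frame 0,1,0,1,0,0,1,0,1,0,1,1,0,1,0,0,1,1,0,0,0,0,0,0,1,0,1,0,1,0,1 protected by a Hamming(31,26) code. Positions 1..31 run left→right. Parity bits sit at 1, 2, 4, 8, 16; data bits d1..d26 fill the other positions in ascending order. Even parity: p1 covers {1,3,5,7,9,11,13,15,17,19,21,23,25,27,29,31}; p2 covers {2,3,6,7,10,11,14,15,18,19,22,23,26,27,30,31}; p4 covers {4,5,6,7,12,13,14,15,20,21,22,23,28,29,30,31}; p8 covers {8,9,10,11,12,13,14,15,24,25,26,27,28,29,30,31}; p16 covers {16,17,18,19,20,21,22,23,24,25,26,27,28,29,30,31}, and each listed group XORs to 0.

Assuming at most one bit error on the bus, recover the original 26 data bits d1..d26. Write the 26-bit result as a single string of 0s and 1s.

s1 (pos 1,3,5,7,9,11,13,15,17,19,21,23,25,27,29,31): 0⊕0⊕0⊕1⊕1⊕1⊕0⊕0⊕1⊕0⊕0⊕0⊕1⊕1⊕1⊕1 = 0
s2 (pos 2,3,6,7,10,11,14,15,18,19,22,23,26,27,30,31): 1⊕0⊕0⊕1⊕0⊕1⊕1⊕0⊕1⊕0⊕0⊕0⊕0⊕1⊕0⊕1 = 1
s4 (pos 4,5,6,7,12,13,14,15,20,21,22,23,28,29,30,31): 1⊕0⊕0⊕1⊕1⊕0⊕1⊕0⊕0⊕0⊕0⊕0⊕0⊕1⊕0⊕1 = 0
s8 (pos 8,9,10,11,12,13,14,15,24,25,26,27,28,29,30,31): 0⊕1⊕0⊕1⊕1⊕0⊕1⊕0⊕0⊕1⊕0⊕1⊕0⊕1⊕0⊕1 = 0
s16 (pos 16,17,18,19,20,21,22,23,24,25,26,27,28,29,30,31): 0⊕1⊕1⊕0⊕0⊕0⊕0⊕0⊕0⊕1⊕0⊕1⊕0⊕1⊕0⊕1 = 0
Syndrome s16…s1 = 00010 → error at position 2.
Flip position 2: 0101001010110100110000001010101 → 0001001010110100110000001010101
Read data bits from positions 3,5,6,7,9,10,11,12,13,14,15,17,18,19,20,21,22,23,24,25,26,27,28,29,30,31: 00011011010110000001010101

00011011010110000001010101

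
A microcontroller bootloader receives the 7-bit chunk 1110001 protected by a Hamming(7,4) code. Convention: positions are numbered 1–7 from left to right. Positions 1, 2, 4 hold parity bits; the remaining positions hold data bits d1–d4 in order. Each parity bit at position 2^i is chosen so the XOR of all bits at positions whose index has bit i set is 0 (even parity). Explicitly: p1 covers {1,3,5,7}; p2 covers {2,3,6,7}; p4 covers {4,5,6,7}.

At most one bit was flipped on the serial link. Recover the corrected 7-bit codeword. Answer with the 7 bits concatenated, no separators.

1110000

s1 (pos 1,3,5,7): 1⊕1⊕0⊕1 = 1
s2 (pos 2,3,6,7): 1⊕1⊕0⊕1 = 1
s4 (pos 4,5,6,7): 0⊕0⊕0⊕1 = 1
Syndrome s4…s1 = 111 → error at position 7.
Flip position 7: 1110001 → 1110000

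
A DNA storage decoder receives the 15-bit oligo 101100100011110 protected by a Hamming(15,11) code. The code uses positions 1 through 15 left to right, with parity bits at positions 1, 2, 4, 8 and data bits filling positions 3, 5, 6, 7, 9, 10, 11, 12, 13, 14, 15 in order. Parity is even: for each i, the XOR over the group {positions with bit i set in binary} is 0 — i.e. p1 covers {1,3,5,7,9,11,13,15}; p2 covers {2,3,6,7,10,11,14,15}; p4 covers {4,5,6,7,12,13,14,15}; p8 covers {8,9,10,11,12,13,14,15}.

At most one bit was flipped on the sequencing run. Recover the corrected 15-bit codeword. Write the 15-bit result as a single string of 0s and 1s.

s1 (pos 1,3,5,7,9,11,13,15): 1⊕1⊕0⊕1⊕0⊕1⊕1⊕0 = 1
s2 (pos 2,3,6,7,10,11,14,15): 0⊕1⊕0⊕1⊕0⊕1⊕1⊕0 = 0
s4 (pos 4,5,6,7,12,13,14,15): 1⊕0⊕0⊕1⊕1⊕1⊕1⊕0 = 1
s8 (pos 8,9,10,11,12,13,14,15): 0⊕0⊕0⊕1⊕1⊕1⊕1⊕0 = 0
Syndrome s8…s1 = 0101 → error at position 5.
Flip position 5: 101100100011110 → 101110100011110

101110100011110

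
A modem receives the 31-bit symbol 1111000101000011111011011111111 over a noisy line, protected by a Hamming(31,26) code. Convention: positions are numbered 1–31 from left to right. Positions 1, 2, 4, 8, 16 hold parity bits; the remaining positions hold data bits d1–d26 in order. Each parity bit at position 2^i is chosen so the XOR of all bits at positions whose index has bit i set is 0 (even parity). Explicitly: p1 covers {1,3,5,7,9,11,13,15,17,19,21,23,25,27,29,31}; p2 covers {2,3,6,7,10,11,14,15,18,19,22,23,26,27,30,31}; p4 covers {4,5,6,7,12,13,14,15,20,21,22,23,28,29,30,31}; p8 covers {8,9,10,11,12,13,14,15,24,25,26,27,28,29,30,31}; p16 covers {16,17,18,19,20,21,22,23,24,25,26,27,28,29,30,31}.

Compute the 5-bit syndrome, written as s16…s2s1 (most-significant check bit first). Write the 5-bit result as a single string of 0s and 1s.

s1 (pos 1,3,5,7,9,11,13,15,17,19,21,23,25,27,29,31): 1⊕1⊕0⊕0⊕0⊕0⊕0⊕1⊕1⊕1⊕1⊕0⊕1⊕1⊕1⊕1 = 0
s2 (pos 2,3,6,7,10,11,14,15,18,19,22,23,26,27,30,31): 1⊕1⊕0⊕0⊕1⊕0⊕0⊕1⊕1⊕1⊕1⊕0⊕1⊕1⊕1⊕1 = 1
s4 (pos 4,5,6,7,12,13,14,15,20,21,22,23,28,29,30,31): 1⊕0⊕0⊕0⊕0⊕0⊕0⊕1⊕0⊕1⊕1⊕0⊕1⊕1⊕1⊕1 = 0
s8 (pos 8,9,10,11,12,13,14,15,24,25,26,27,28,29,30,31): 1⊕0⊕1⊕0⊕0⊕0⊕0⊕1⊕1⊕1⊕1⊕1⊕1⊕1⊕1⊕1 = 1
s16 (pos 16,17,18,19,20,21,22,23,24,25,26,27,28,29,30,31): 1⊕1⊕1⊕1⊕0⊕1⊕1⊕0⊕1⊕1⊕1⊕1⊕1⊕1⊕1⊕1 = 0
Syndrome s16…s1 = 01010 → error at position 10.

01010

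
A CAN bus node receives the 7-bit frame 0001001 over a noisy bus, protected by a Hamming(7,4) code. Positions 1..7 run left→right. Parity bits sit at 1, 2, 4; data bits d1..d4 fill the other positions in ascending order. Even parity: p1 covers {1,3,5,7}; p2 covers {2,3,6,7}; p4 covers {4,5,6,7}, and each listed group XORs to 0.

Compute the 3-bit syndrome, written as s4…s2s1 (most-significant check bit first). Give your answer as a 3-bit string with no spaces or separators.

s1 (pos 1,3,5,7): 0⊕0⊕0⊕1 = 1
s2 (pos 2,3,6,7): 0⊕0⊕0⊕1 = 1
s4 (pos 4,5,6,7): 1⊕0⊕0⊕1 = 0
Syndrome s4…s1 = 011 → error at position 3.

011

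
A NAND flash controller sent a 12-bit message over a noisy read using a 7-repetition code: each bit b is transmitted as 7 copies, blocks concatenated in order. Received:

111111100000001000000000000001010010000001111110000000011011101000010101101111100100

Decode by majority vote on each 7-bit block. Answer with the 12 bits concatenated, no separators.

Block 1 (1111111): 7 ones → 1
Block 2 (0000000): 0 ones → 0
Block 3 (1000000): 1 one → 0
Block 4 (0000000): 0 ones → 0
Block 5 (0101001): 3 ones → 0
Block 6 (0000001): 1 one → 0
Block 7 (1111100): 5 ones → 1
Block 8 (0000001): 1 one → 0
Block 9 (1011101): 5 ones → 1
Block 10 (0000101): 2 ones → 0
Block 11 (0110111): 5 ones → 1
Block 12 (1100100): 3 ones → 0

100000101010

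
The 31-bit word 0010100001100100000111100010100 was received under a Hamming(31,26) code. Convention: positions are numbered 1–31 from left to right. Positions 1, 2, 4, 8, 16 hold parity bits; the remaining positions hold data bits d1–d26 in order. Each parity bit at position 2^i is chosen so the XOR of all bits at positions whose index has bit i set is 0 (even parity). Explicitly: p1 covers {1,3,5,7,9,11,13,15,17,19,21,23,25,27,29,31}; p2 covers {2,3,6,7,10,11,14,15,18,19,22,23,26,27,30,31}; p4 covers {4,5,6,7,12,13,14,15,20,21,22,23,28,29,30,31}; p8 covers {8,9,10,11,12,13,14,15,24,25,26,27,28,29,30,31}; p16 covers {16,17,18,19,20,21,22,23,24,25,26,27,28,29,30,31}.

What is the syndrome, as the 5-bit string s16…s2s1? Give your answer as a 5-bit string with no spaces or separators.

s1 (pos 1,3,5,7,9,11,13,15,17,19,21,23,25,27,29,31): 0⊕1⊕1⊕0⊕0⊕1⊕0⊕0⊕0⊕0⊕1⊕1⊕0⊕1⊕1⊕0 = 1
s2 (pos 2,3,6,7,10,11,14,15,18,19,22,23,26,27,30,31): 0⊕1⊕0⊕0⊕1⊕1⊕1⊕0⊕0⊕0⊕1⊕1⊕0⊕1⊕0⊕0 = 1
s4 (pos 4,5,6,7,12,13,14,15,20,21,22,23,28,29,30,31): 0⊕1⊕0⊕0⊕0⊕0⊕1⊕0⊕1⊕1⊕1⊕1⊕0⊕1⊕0⊕0 = 1
s8 (pos 8,9,10,11,12,13,14,15,24,25,26,27,28,29,30,31): 0⊕0⊕1⊕1⊕0⊕0⊕1⊕0⊕0⊕0⊕0⊕1⊕0⊕1⊕0⊕0 = 1
s16 (pos 16,17,18,19,20,21,22,23,24,25,26,27,28,29,30,31): 0⊕0⊕0⊕0⊕1⊕1⊕1⊕1⊕0⊕0⊕0⊕1⊕0⊕1⊕0⊕0 = 0
Syndrome s16…s1 = 01111 → error at position 15.

01111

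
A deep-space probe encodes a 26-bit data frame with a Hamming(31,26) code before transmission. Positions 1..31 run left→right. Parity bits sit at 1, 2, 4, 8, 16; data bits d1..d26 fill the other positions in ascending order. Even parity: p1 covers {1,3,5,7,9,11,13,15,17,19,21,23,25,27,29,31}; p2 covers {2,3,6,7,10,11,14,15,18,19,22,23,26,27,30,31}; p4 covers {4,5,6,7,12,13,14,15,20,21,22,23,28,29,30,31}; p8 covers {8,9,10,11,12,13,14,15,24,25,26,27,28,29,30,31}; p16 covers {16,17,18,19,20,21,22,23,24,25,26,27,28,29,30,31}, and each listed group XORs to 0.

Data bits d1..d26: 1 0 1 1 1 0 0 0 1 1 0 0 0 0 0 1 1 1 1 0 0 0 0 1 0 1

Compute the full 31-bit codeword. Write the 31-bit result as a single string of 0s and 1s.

0111011010001100000011110000101

Place data at non-parity positions: p1 p2 1 p4 0 1 1 p8 1 0 0 0 1 1 0 p16 0 0 0 0 1 1 1 1 0 0 0 0 1 0 1
p1 (pos 1,3,5,7,9,11,13,15,17,19,21,23,25,27,29,31): XOR of data positions = 1⊕0⊕1⊕1⊕0⊕1⊕0⊕0⊕0⊕1⊕1⊕0⊕0⊕1⊕1 = 0
p2 (pos 2,3,6,7,10,11,14,15,18,19,22,23,26,27,30,31): XOR of data positions = 1⊕1⊕1⊕0⊕0⊕1⊕0⊕0⊕0⊕1⊕1⊕0⊕0⊕0⊕1 = 1
p4 (pos 4,5,6,7,12,13,14,15,20,21,22,23,28,29,30,31): XOR of data positions = 0⊕1⊕1⊕0⊕1⊕1⊕0⊕0⊕1⊕1⊕1⊕0⊕1⊕0⊕1 = 1
p8 (pos 8,9,10,11,12,13,14,15,24,25,26,27,28,29,30,31): XOR of data positions = 1⊕0⊕0⊕0⊕1⊕1⊕0⊕1⊕0⊕0⊕0⊕0⊕1⊕0⊕1 = 0
p16 (pos 16,17,18,19,20,21,22,23,24,25,26,27,28,29,30,31): XOR of data positions = 0⊕0⊕0⊕0⊕1⊕1⊕1⊕1⊕0⊕0⊕0⊕0⊕1⊕0⊕1 = 0
Codeword: 0111011010001100000011110000101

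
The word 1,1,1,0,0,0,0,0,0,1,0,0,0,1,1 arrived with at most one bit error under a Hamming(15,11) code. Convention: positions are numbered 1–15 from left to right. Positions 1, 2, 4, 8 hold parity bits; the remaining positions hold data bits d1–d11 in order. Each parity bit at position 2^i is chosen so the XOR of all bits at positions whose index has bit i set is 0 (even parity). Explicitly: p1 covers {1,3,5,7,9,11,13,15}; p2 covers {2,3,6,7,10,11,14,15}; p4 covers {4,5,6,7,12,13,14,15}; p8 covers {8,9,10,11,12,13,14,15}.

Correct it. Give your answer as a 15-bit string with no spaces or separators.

s1 (pos 1,3,5,7,9,11,13,15): 1⊕1⊕0⊕0⊕0⊕0⊕0⊕1 = 1
s2 (pos 2,3,6,7,10,11,14,15): 1⊕1⊕0⊕0⊕1⊕0⊕1⊕1 = 1
s4 (pos 4,5,6,7,12,13,14,15): 0⊕0⊕0⊕0⊕0⊕0⊕1⊕1 = 0
s8 (pos 8,9,10,11,12,13,14,15): 0⊕0⊕1⊕0⊕0⊕0⊕1⊕1 = 1
Syndrome s8…s1 = 1011 → error at position 11.
Flip position 11: 111000000100011 → 111000000110011

111000000110011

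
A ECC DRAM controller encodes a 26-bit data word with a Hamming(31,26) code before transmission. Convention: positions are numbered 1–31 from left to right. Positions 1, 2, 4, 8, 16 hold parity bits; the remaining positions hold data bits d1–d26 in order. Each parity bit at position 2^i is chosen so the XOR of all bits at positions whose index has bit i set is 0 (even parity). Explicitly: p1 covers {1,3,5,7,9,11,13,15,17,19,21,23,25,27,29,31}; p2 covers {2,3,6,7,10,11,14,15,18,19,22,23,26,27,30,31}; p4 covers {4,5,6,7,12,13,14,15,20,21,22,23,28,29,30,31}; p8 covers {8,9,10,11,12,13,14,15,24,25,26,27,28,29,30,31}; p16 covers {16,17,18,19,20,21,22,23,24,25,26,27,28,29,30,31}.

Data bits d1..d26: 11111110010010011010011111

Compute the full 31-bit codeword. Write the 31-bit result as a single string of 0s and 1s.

Place data at non-parity positions: p1 p2 1 p4 1 1 1 p8 1 1 1 0 0 1 0 p16 0 1 0 0 1 1 0 1 0 0 1 1 1 1 1
p1 (pos 1,3,5,7,9,11,13,15,17,19,21,23,25,27,29,31): XOR of data positions = 1⊕1⊕1⊕1⊕1⊕0⊕0⊕0⊕0⊕1⊕0⊕0⊕1⊕1⊕1 = 1
p2 (pos 2,3,6,7,10,11,14,15,18,19,22,23,26,27,30,31): XOR of data positions = 1⊕1⊕1⊕1⊕1⊕1⊕0⊕1⊕0⊕1⊕0⊕0⊕1⊕1⊕1 = 1
p4 (pos 4,5,6,7,12,13,14,15,20,21,22,23,28,29,30,31): XOR of data positions = 1⊕1⊕1⊕0⊕0⊕1⊕0⊕0⊕1⊕1⊕0⊕1⊕1⊕1⊕1 = 0
p8 (pos 8,9,10,11,12,13,14,15,24,25,26,27,28,29,30,31): XOR of data positions = 1⊕1⊕1⊕0⊕0⊕1⊕0⊕1⊕0⊕0⊕1⊕1⊕1⊕1⊕1 = 0
p16 (pos 16,17,18,19,20,21,22,23,24,25,26,27,28,29,30,31): XOR of data positions = 0⊕1⊕0⊕0⊕1⊕1⊕0⊕1⊕0⊕0⊕1⊕1⊕1⊕1⊕1 = 1
Codeword: 1110111011100101010011010011111

1110111011100101010011010011111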